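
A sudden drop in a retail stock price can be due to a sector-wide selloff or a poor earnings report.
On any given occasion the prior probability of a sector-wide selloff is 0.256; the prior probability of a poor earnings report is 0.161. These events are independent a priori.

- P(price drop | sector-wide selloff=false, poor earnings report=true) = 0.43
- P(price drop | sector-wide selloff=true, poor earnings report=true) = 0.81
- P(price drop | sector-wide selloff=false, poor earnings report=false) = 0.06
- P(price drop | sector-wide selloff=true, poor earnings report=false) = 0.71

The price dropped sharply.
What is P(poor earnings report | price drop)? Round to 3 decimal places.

P(poor earnings report | price drop) ≈ 0.309

P(price drop) = 0.06×0.744×0.839 + 0.43×0.744×0.161 + 0.71×0.256×0.839 + 0.81×0.256×0.161 = 0.037453 + 0.051507 + 0.152497 + 0.033385 = 0.274842
Restricting to configurations with poor earnings report present: 0.051507 + 0.033385 = 0.084892.
Hence the posterior is 0.084892/0.274842 ≈ 0.309.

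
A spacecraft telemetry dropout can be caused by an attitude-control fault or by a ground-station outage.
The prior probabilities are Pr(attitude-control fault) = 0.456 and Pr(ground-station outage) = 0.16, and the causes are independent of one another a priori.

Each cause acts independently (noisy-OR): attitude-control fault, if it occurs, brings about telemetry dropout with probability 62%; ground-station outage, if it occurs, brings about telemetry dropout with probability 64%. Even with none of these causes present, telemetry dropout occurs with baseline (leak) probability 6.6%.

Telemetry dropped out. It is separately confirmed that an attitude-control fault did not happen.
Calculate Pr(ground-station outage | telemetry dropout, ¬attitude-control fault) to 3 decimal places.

Pr(ground-station outage | telemetry dropout, ¬attitude-control fault) ≈ 0.657

Under noisy-OR, P(telemetry dropout | causes) = 1 − (1−0.066)·∏(1−qᵢ) over the active causes.
P(telemetry dropout | ¬attitude-control fault) = 0.066×0.84 + 0.66376×0.16 = 0.055440 + 0.106202 = 0.161642
The ground-station outage-present share is 0.66376×0.16 = 0.106202.
P(ground-station outage | telemetry dropout, ¬attitude-control fault) = 0.106202 / 0.161642 ≈ 0.657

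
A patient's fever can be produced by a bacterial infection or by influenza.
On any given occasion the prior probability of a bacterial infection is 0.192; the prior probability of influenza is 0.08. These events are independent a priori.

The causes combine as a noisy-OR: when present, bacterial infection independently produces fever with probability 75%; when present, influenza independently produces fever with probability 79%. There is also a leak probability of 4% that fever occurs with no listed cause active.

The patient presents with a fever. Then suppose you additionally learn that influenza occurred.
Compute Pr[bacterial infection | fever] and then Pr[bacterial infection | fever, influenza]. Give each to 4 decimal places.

Under noisy-OR, P(fever | causes) = 1 − (1−0.04)·∏(1−qᵢ) over the active causes.
P(fever) = 0.04*0.808*0.92 + 0.7984*0.808*0.08 + 0.76*0.192*0.92 + 0.9496*0.192*0.08 = 0.029734 + 0.051609 + 0.134246 + 0.014586 = 0.230175
The bacterial infection-present share is 0.134246 + 0.014586 = 0.148832.
P(bacterial infection | fever) = 0.148832 / 0.230175 ≈ 0.6466

With the extra evidence:
By total probability over both values of bacterial infection:
  P(fever | influenza) = 0.7984·0.808 + 0.9496·0.192
        = 0.645107 + 0.182323 = 0.827430
The terms with bacterial infection present sum to 0.182323, so
  P(bacterial infection | fever, influenza) = 0.182323 / 0.827430 ≈ 0.2203

Pr[bacterial infection | fever] ≈ 0.6466; Pr[bacterial infection | fever, influenza] ≈ 0.2203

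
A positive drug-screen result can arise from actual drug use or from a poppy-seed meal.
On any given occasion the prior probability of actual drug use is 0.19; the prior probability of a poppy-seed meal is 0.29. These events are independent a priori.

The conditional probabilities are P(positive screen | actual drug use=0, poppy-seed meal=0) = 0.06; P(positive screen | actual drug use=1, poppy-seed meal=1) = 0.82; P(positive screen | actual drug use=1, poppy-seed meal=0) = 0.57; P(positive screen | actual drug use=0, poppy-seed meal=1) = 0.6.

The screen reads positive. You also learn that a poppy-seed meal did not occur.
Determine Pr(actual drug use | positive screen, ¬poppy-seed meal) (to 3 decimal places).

Pr(actual drug use | positive screen, ¬poppy-seed meal) ≈ 0.690

By total probability over both values of actual drug use:
  P(positive screen | ¬poppy-seed meal) = 0.06*0.81 + 0.57*0.19
        = 0.048600 + 0.108300 = 0.156900
Configurations with actual drug use contribute 0.108300, so
  P(actual drug use | positive screen, ¬poppy-seed meal) = 0.108300 / 0.156900 ≈ 0.690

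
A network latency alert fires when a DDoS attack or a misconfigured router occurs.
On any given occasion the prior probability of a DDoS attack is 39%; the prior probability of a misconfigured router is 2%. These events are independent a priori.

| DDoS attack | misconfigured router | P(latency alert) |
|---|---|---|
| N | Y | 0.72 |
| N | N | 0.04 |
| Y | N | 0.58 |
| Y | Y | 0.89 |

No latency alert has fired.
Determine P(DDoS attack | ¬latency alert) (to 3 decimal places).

P(DDoS attack | ¬latency alert) ≈ 0.218

Sum P(¬latency alert|·) weighted by the priors over the 4 (DDoS attack, misconfigured router) configurations:
  P(¬latency alert) = 0.96×0.61×0.98 + 0.28×0.61×0.02 + 0.42×0.39×0.98 + 0.11×0.39×0.02
        = 0.573888 + 0.003416 + 0.160524 + 0.000858 = 0.738686
Configurations with DDoS attack contribute 0.161382, so
  P(DDoS attack | ¬latency alert) = 0.161382 / 0.738686 ≈ 0.218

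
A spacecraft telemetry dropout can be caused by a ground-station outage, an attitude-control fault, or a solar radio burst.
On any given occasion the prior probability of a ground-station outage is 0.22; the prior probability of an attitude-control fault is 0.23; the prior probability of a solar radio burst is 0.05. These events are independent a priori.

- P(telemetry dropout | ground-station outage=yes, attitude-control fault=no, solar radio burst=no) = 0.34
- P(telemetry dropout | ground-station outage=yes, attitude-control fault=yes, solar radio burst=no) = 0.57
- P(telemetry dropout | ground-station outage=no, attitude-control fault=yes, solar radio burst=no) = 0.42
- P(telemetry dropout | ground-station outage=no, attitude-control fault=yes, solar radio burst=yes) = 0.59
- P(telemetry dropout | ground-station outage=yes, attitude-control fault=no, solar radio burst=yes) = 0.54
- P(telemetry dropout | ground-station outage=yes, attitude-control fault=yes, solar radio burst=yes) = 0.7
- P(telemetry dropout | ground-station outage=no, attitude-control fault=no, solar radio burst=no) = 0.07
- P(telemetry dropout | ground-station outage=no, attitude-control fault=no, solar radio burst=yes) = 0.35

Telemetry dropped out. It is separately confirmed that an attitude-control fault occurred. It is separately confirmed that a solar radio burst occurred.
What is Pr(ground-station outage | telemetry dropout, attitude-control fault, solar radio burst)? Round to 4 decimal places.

Pr(ground-station outage | telemetry dropout, attitude-control fault, solar radio burst) ≈ 0.2507

P(telemetry dropout | attitude-control fault, solar radio burst) = 0.59*0.78 + 0.7*0.22 = 0.460200 + 0.154000 = 0.614200
The ground-station outage-present share is 0.7*0.22 = 0.154000.
Hence the posterior is 0.154000/0.614200 ≈ 0.2507.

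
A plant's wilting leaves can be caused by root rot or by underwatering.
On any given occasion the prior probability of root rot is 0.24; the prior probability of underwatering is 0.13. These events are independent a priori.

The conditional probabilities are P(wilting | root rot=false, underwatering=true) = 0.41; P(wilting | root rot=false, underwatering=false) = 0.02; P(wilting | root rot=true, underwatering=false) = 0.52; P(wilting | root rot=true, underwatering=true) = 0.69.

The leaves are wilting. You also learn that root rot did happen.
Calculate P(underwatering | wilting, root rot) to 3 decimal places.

Enumerate both values of underwatering and weight by the priors:
  P(wilting | root rot) = 0.52·0.87 + 0.69·0.13
        = 0.452400 + 0.089700 = 0.542100
The terms with underwatering present sum to 0.089700, so
  P(underwatering | wilting, root rot) = 0.089700 / 0.542100 ≈ 0.165

P(underwatering | wilting, root rot) ≈ 0.165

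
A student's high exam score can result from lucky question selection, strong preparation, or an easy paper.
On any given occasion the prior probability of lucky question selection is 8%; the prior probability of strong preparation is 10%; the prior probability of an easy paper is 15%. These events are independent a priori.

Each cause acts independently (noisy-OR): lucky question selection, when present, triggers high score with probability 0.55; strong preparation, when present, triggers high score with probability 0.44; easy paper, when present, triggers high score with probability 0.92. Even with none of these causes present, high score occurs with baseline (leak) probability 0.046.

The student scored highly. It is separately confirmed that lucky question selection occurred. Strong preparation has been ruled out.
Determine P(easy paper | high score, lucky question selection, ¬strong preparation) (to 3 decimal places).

P(easy paper | high score, lucky question selection, ¬strong preparation) ≈ 0.230

Under noisy-OR, P(high score | causes) = 1 − (1−0.046)·∏(1−qᵢ) over the active causes.
Numerator (weight on configurations with easy paper): 0.965656·0.15 = 0.144848
Normalizer over all consistent configurations: 0.5707·0.85 + 0.965656·0.15 = 0.629943
Posterior = 0.144848 / 0.629943 ≈ 0.230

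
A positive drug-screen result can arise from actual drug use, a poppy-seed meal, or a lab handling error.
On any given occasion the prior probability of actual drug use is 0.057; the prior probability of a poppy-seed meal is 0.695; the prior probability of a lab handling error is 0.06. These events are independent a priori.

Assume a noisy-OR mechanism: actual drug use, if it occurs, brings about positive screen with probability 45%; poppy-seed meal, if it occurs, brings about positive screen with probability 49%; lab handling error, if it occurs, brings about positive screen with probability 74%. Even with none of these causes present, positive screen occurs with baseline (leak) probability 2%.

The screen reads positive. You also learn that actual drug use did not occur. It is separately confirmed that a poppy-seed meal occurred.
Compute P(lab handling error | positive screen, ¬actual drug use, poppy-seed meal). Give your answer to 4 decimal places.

Under noisy-OR, P(positive screen | causes) = 1 − (1−0.02)·∏(1−qᵢ) over the active causes.
By total probability over both values of lab handling error:
  P(positive screen | ¬actual drug use, poppy-seed meal) = 0.5002·0.94 + 0.870052·0.06
        = 0.470188 + 0.052203 = 0.522391
Configurations with lab handling error contribute 0.052203, so
  P(lab handling error | positive screen, ¬actual drug use, poppy-seed meal) = 0.052203 / 0.522391 ≈ 0.0999

P(lab handling error | positive screen, ¬actual drug use, poppy-seed meal) ≈ 0.0999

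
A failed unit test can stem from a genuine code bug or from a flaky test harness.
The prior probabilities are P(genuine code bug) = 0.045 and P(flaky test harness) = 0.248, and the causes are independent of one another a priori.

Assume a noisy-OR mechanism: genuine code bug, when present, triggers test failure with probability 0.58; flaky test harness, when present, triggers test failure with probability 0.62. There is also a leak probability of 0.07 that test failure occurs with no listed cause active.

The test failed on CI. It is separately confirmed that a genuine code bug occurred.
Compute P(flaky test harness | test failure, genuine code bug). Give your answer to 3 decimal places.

P(flaky test harness | test failure, genuine code bug) ≈ 0.315

Under noisy-OR, P(test failure | causes) = 1 − (1−0.07)·∏(1−qᵢ) over the active causes.
Weight on flaky test harness=true, given the evidence: 0.851572·0.248 = 0.211190
The normalizing constant is 0.6094·0.752 + 0.851572·0.248 = 0.669459
P(flaky test harness | test failure, genuine code bug) = 0.211190/0.669459 ≈ 0.315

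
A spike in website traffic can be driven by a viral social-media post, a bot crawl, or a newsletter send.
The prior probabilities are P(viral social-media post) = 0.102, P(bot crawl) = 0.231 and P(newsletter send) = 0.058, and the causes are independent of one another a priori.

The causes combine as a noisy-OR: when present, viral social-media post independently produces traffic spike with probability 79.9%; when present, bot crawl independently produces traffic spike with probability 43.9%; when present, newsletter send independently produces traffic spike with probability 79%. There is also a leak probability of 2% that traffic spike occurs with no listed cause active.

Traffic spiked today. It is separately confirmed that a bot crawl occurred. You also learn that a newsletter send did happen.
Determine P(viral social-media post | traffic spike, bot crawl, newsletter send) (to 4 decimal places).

P(viral social-media post | traffic spike, bot crawl, newsletter send) ≈ 0.1115

Under noisy-OR, P(traffic spike | causes) = 1 − (1−0.02)·∏(1−qᵢ) over the active causes.
Numerator (weight on configurations with viral social-media post): 0.976794·0.102 = 0.099633
Denominator P(traffic spike | bot crawl, newsletter send): 0.884546·0.898 + 0.976794·0.102 = 0.893955
Posterior = 0.099633 / 0.893955 ≈ 0.1115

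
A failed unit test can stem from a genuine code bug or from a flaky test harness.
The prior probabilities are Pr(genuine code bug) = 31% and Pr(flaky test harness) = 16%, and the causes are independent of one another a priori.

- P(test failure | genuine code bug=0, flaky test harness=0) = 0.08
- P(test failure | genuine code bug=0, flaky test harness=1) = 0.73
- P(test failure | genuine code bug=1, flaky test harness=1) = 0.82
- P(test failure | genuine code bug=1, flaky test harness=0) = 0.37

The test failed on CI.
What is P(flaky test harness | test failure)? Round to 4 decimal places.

Sum P(test failure|·) weighted by the priors over the 4 (genuine code bug, flaky test harness) configurations:
  P(test failure) = 0.08·0.69·0.84 + 0.73·0.69·0.16 + 0.37·0.31·0.84 + 0.82·0.31·0.16
        = 0.046368 + 0.080592 + 0.096348 + 0.040672 = 0.263980
The terms with flaky test harness present sum to 0.121264, so
  P(flaky test harness | test failure) = 0.121264 / 0.263980 ≈ 0.4594

P(flaky test harness | test failure) ≈ 0.4594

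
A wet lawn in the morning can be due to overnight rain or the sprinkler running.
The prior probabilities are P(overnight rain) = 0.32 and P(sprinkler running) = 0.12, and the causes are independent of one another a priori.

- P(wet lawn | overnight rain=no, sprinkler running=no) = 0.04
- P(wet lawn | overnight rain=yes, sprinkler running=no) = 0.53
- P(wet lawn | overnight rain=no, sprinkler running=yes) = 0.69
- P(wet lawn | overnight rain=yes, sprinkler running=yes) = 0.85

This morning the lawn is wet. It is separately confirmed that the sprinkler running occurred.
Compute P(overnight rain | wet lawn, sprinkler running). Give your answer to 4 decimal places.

P(overnight rain | wet lawn, sprinkler running) ≈ 0.3670

P(wet lawn | sprinkler running) = 0.69*0.68 + 0.85*0.32 = 0.469200 + 0.272000 = 0.741200
The overnight rain-present share is 0.85*0.32 = 0.272000.
Hence the posterior is 0.272000/0.741200 ≈ 0.3670.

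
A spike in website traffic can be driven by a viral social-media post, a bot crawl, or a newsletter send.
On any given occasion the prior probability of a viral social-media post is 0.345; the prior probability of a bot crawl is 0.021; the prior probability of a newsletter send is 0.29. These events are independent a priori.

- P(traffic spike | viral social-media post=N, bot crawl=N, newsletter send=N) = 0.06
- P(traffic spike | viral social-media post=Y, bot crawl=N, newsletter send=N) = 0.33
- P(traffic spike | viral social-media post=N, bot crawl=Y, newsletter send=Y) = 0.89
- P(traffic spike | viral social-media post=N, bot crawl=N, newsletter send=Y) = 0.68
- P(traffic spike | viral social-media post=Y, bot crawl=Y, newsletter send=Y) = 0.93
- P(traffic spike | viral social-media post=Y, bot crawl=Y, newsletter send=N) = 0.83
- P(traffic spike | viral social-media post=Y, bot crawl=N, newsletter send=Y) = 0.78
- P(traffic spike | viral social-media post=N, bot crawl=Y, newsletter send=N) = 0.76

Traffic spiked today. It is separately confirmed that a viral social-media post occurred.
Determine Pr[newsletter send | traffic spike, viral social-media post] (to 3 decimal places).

Pr[newsletter send | traffic spike, viral social-media post] ≈ 0.484

P(traffic spike | viral social-media post) = 0.33*0.979*0.71 + 0.78*0.979*0.29 + 0.83*0.021*0.71 + 0.93*0.021*0.29 = 0.229380 + 0.221450 + 0.012375 + 0.005664 = 0.468869
Restricting to configurations with newsletter send present: 0.221450 + 0.005664 = 0.227114.
P(newsletter send | traffic spike, viral social-media post) = 0.227114 / 0.468869 ≈ 0.484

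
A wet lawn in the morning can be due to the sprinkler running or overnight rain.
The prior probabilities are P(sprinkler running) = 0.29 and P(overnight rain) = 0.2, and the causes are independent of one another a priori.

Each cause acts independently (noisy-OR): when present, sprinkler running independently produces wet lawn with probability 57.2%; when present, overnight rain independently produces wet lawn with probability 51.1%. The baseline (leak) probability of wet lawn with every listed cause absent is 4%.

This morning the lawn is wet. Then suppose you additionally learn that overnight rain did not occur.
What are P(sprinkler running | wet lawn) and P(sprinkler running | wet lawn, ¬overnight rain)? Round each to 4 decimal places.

P(sprinkler running | wet lawn) ≈ 0.6511; P(sprinkler running | wet lawn, ¬overnight rain) ≈ 0.8575

Under noisy-OR, P(wet lawn | causes) = 1 − (1−0.04)·∏(1−qᵢ) over the active causes.
Sum P(wet lawn|·) weighted by the priors over the 4 (sprinkler running, overnight rain) configurations:
  P(wet lawn) = 0.04*0.71*0.8 + 0.53056*0.71*0.2 + 0.58912*0.29*0.8 + 0.79908*0.29*0.2
        = 0.022720 + 0.075340 + 0.136676 + 0.046347 = 0.281083
Keeping only the sprinkler running-present terms gives 0.183023, so
  P(sprinkler running | wet lawn) = 0.183023 / 0.281083 ≈ 0.6511

Now also conditioning on overnight rain≠true:
P(wet lawn | ¬overnight rain) = 0.04·0.71 + 0.58912·0.29 = 0.028400 + 0.170845 = 0.199245
Of this, 0.170845 comes from 0.58912·0.29 (the sprinkler running=true cases).
Hence the posterior is 0.170845/0.199245 ≈ 0.8575.
With overnight rain excluded, sprinkler running must carry more of the explanatory weight for the wet lawn.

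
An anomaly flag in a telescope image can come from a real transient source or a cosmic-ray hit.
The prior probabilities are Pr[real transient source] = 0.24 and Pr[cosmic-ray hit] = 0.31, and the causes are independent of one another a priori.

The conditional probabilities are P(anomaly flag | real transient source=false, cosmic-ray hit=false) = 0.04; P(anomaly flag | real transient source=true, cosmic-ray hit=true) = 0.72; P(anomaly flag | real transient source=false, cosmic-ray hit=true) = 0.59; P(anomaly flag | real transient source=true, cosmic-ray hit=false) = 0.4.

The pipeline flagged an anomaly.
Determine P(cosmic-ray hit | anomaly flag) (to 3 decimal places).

P(cosmic-ray hit | anomaly flag) ≈ 0.688

P(anomaly flag) = 0.04×0.76×0.69 + 0.59×0.76×0.31 + 0.4×0.24×0.69 + 0.72×0.24×0.31 = 0.020976 + 0.139004 + 0.066240 + 0.053568 = 0.279788
Of this, 0.192572 comes from 0.139004 + 0.053568 (the cosmic-ray hit=true cases).
P(cosmic-ray hit | anomaly flag) = 0.192572 / 0.279788 ≈ 0.688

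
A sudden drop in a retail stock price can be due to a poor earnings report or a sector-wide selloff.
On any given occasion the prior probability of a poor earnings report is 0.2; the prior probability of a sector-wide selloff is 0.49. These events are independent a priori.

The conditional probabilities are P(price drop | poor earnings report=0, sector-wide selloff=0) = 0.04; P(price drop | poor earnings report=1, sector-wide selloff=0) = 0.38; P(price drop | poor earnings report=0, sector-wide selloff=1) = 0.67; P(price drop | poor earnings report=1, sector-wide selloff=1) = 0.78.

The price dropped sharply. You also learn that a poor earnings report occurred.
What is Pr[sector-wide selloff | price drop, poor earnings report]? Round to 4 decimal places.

Pr[sector-wide selloff | price drop, poor earnings report] ≈ 0.6635

Sum P(price drop|·) weighted by the priors over both values of sector-wide selloff:
  P(price drop | poor earnings report) = 0.38·0.51 + 0.78·0.49
        = 0.193800 + 0.382200 = 0.576000
Configurations with sector-wide selloff contribute 0.382200, so
  P(sector-wide selloff | price drop, poor earnings report) = 0.382200 / 0.576000 ≈ 0.6635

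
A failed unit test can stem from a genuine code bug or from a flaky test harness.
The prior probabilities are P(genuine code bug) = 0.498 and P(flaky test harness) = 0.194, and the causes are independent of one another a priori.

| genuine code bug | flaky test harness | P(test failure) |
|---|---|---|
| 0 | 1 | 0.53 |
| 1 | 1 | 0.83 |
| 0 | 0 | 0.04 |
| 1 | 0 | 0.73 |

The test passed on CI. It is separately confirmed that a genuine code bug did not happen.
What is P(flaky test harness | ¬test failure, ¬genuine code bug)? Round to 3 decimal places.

P(¬test failure | ¬genuine code bug) = 0.96×0.806 + 0.47×0.194 = 0.773760 + 0.091180 = 0.864940
Of this, 0.091180 comes from 0.47×0.194 (the flaky test harness=true cases).
P(flaky test harness | ¬test failure, ¬genuine code bug) = 0.091180 / 0.864940 ≈ 0.105

P(flaky test harness | ¬test failure, ¬genuine code bug) ≈ 0.105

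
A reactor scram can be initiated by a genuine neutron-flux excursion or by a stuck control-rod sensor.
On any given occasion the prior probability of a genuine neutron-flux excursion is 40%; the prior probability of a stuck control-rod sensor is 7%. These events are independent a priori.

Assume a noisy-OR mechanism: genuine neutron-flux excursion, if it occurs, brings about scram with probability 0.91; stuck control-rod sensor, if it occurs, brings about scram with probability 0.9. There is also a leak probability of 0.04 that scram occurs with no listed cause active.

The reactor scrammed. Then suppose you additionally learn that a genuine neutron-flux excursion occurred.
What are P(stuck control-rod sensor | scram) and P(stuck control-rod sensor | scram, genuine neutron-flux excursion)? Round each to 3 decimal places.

Under noisy-OR, P(scram | causes) = 1 − (1−0.04)·∏(1−qᵢ) over the active causes.
By total probability over the 4 (genuine neutron-flux excursion, stuck control-rod sensor) configurations:
  P(scram) = 0.04*0.6*0.93 + 0.904*0.6*0.07 + 0.9136*0.4*0.93 + 0.99136*0.4*0.07
        = 0.022320 + 0.037968 + 0.339859 + 0.027758 = 0.427905
Keeping only the stuck control-rod sensor-present terms gives 0.065726, so
  P(stuck control-rod sensor | scram) = 0.065726 / 0.427905 ≈ 0.154

Now also conditioning on genuine neutron-flux excursion=true:
Enumerate both values of stuck control-rod sensor and weight by the priors:
  P(scram | genuine neutron-flux excursion) = 0.9136·0.93 + 0.99136·0.07
        = 0.849648 + 0.069395 = 0.919043
Keeping only the stuck control-rod sensor-present terms gives 0.069395, so
  P(stuck control-rod sensor | scram, genuine neutron-flux excursion) = 0.069395 / 0.919043 ≈ 0.076

P(stuck control-rod sensor | scram) ≈ 0.154; P(stuck control-rod sensor | scram, genuine neutron-flux excursion) ≈ 0.076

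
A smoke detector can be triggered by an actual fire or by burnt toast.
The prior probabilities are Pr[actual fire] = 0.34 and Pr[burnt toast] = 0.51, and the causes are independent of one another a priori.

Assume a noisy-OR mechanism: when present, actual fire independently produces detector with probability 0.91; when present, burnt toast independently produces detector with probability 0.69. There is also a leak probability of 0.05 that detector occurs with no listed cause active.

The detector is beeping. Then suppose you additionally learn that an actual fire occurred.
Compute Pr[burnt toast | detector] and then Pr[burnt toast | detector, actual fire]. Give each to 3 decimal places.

Pr[burnt toast | detector] ≈ 0.707; Pr[burnt toast | detector, actual fire] ≈ 0.526

Under noisy-OR, P(detector | causes) = 1 − (1−0.05)·∏(1−qᵢ) over the active causes.
By total probability over the 4 (actual fire, burnt toast) configurations:
  P(detector) = 0.05*0.66*0.49 + 0.7055*0.66*0.51 + 0.9145*0.34*0.49 + 0.973495*0.34*0.51
        = 0.016170 + 0.237471 + 0.152356 + 0.168804 = 0.574801
Configurations with burnt toast contribute 0.406275, so
  P(burnt toast | detector) = 0.406275 / 0.574801 ≈ 0.707

Now condition on the additional information:
Enumerate both values of burnt toast and weight by the priors:
  P(detector | actual fire) = 0.9145·0.49 + 0.973495·0.51
        = 0.448105 + 0.496482 = 0.944587
The terms with burnt toast present sum to 0.496482, so
  P(burnt toast | detector, actual fire) = 0.496482 / 0.944587 ≈ 0.526
This is intercausal reasoning (explaining away): once actual fire accounts for the detector, burnt toast becomes less likely.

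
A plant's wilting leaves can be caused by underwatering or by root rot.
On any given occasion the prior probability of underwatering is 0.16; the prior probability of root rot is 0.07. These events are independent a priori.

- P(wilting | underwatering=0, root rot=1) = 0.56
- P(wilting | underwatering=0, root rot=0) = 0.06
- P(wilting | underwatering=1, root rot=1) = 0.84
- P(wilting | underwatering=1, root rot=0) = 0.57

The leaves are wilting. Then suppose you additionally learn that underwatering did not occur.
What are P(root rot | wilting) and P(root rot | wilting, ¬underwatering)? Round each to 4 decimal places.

By total probability over the 4 (underwatering, root rot) configurations:
  P(wilting) = 0.06×0.84×0.93 + 0.56×0.84×0.07 + 0.57×0.16×0.93 + 0.84×0.16×0.07
        = 0.046872 + 0.032928 + 0.084816 + 0.009408 = 0.174024
Configurations with root rot contribute 0.042336, so
  P(root rot | wilting) = 0.042336 / 0.174024 ≈ 0.2433

Now condition on the additional information:
Sum P(wilting|·) weighted by the priors over both values of root rot:
  P(wilting | ¬underwatering) = 0.06×0.93 + 0.56×0.07
        = 0.055800 + 0.039200 = 0.095000
Configurations with root rot contribute 0.039200, so
  P(root rot | wilting, ¬underwatering) = 0.039200 / 0.095000 ≈ 0.4126
With underwatering excluded, root rot must carry more of the explanatory weight for the wilting.

P(root rot | wilting) ≈ 0.2433; P(root rot | wilting, ¬underwatering) ≈ 0.4126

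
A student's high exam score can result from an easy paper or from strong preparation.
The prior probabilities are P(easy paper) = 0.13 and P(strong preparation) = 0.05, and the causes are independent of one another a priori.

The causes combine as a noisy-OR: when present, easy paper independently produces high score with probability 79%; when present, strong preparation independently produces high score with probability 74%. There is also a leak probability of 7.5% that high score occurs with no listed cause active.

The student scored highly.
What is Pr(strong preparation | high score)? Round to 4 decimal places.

Pr(strong preparation | high score) ≈ 0.1954

Under noisy-OR, P(high score | causes) = 1 − (1−0.075)·∏(1−qᵢ) over the active causes.
Enumerate the 4 (easy paper, strong preparation) configurations and weight by the priors:
  P(high score) = 0.075×0.87×0.95 + 0.7595×0.87×0.05 + 0.80575×0.13×0.95 + 0.949495×0.13×0.05
        = 0.061988 + 0.033038 + 0.099510 + 0.006172 = 0.200708
Keeping only the strong preparation-present terms gives 0.039210, so
  P(strong preparation | high score) = 0.039210 / 0.200708 ≈ 0.1954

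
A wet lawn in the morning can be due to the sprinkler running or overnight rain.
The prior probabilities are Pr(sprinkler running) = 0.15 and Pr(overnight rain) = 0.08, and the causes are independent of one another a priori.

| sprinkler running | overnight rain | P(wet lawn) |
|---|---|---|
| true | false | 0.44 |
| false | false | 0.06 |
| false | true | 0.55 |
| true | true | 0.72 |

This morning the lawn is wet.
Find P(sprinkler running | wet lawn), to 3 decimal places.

P(sprinkler running | wet lawn) ≈ 0.451

P(wet lawn) = 0.06*0.85*0.92 + 0.55*0.85*0.08 + 0.44*0.15*0.92 + 0.72*0.15*0.08 = 0.046920 + 0.037400 + 0.060720 + 0.008640 = 0.153680
Restricting to configurations with sprinkler running present: 0.060720 + 0.008640 = 0.069360.
So P(sprinkler running | wet lawn) = 0.069360/0.153680 ≈ 0.451.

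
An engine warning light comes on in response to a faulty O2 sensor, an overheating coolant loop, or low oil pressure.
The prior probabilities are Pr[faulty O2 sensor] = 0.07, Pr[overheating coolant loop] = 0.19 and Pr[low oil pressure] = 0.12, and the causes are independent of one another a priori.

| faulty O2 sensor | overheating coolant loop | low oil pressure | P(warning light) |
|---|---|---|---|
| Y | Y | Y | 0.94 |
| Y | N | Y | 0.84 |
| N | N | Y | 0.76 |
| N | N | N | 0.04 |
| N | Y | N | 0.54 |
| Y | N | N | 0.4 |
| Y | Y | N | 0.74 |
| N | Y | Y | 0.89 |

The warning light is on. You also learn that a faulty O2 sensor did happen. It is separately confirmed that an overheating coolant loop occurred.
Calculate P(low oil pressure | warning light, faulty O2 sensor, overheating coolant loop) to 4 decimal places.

P(warning light | faulty O2 sensor, overheating coolant loop) = 0.74×0.88 + 0.94×0.12 = 0.651200 + 0.112800 = 0.764000
Restricting to configurations with low oil pressure present: 0.94×0.12 = 0.112800.
So P(low oil pressure | warning light, faulty O2 sensor, overheating coolant loop) = 0.112800/0.764000 ≈ 0.1476.

P(low oil pressure | warning light, faulty O2 sensor, overheating coolant loop) ≈ 0.1476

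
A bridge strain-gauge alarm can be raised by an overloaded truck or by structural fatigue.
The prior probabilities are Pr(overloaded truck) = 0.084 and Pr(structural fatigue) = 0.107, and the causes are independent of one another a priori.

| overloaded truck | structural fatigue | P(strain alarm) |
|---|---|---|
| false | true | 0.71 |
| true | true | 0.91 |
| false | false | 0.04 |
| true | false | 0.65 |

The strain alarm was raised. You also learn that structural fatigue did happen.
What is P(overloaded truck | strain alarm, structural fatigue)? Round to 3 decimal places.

P(overloaded truck | strain alarm, structural fatigue) ≈ 0.105

P(strain alarm | structural fatigue) = 0.71*0.916 + 0.91*0.084 = 0.650360 + 0.076440 = 0.726800
Restricting to configurations with overloaded truck present: 0.91*0.084 = 0.076440.
So P(overloaded truck | strain alarm, structural fatigue) = 0.076440/0.726800 ≈ 0.105.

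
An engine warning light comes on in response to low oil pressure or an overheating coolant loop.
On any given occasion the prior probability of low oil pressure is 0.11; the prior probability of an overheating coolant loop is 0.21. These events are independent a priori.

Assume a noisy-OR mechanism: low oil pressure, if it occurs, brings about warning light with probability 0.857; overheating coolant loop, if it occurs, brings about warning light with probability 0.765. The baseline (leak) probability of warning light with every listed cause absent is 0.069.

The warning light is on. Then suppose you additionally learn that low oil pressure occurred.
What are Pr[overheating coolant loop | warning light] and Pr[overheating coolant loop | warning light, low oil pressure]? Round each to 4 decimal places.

Pr[overheating coolant loop | warning light] ≈ 0.5762; Pr[overheating coolant loop | warning light, low oil pressure] ≈ 0.2290

Under noisy-OR, P(warning light | causes) = 1 − (1−0.069)·∏(1−qᵢ) over the active causes.
Numerator (weight on configurations with overheating coolant loop): 0.146009 + 0.022377 = 0.168386
The normalizing constant is 0.069*0.89*0.79 + 0.781215*0.89*0.21 + 0.866867*0.11*0.79 + 0.968714*0.11*0.21 = 0.292231
Posterior = 0.168386 / 0.292231 ≈ 0.5762

Now condition on the additional information:
Enumerate both values of overheating coolant loop and weight by the priors:
  P(warning light | low oil pressure) = 0.866867*0.79 + 0.968714*0.21
        = 0.684825 + 0.203430 = 0.888255
Keeping only the overheating coolant loop-present terms gives 0.203430, so
  P(overheating coolant loop | warning light, low oil pressure) = 0.203430 / 0.888255 ≈ 0.2290
— low oil pressure explains away the evidence for overheating coolant loop.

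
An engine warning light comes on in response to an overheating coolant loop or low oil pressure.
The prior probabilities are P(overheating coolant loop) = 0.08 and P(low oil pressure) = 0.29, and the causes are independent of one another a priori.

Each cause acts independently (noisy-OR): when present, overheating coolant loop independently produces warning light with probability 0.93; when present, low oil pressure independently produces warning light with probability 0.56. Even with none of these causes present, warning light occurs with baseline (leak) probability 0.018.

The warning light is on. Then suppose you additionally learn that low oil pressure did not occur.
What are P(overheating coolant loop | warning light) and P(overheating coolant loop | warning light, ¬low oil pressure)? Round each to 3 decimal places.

P(overheating coolant loop | warning light) ≈ 0.316; P(overheating coolant loop | warning light, ¬low oil pressure) ≈ 0.818

Under noisy-OR, P(warning light | causes) = 1 − (1−0.018)·∏(1−qᵢ) over the active causes.
For the numerator, keep only overheating coolant loop=true terms: 0.052896 + 0.022498 = 0.075394
Denominator P(warning light): 0.018×0.92×0.71 + 0.56792×0.92×0.29 + 0.93126×0.08×0.71 + 0.969754×0.08×0.29 = 0.238673
P(overheating coolant loop | warning light) = 0.075394/0.238673 ≈ 0.316

Now also conditioning on low oil pressure≠true:
P(warning light | ¬low oil pressure) = 0.018×0.92 + 0.93126×0.08 = 0.016560 + 0.074501 = 0.091061
Restricting to configurations with overheating coolant loop present: 0.93126×0.08 = 0.074501.
Hence the posterior is 0.074501/0.091061 ≈ 0.818.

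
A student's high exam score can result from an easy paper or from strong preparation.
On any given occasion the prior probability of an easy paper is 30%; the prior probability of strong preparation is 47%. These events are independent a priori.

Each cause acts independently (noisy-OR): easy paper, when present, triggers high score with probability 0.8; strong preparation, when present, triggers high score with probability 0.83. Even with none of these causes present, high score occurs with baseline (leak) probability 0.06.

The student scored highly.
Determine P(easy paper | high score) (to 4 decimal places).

Under noisy-OR, P(high score | causes) = 1 − (1−0.06)·∏(1−qᵢ) over the active causes.
P(high score) = 0.06×0.7×0.53 + 0.8402×0.7×0.47 + 0.812×0.3×0.53 + 0.96804×0.3×0.47 = 0.022260 + 0.276426 + 0.129108 + 0.136494 = 0.564288
Restricting to configurations with easy paper present: 0.129108 + 0.136494 = 0.265602.
Hence the posterior is 0.265602/0.564288 ≈ 0.4707.

P(easy paper | high score) ≈ 0.4707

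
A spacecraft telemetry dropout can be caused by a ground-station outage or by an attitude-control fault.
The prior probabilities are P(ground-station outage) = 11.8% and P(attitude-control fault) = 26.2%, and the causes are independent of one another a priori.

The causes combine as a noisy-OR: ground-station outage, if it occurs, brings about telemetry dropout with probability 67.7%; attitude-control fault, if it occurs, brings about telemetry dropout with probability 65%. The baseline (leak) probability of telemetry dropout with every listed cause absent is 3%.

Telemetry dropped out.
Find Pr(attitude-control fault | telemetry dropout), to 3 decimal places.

Pr(attitude-control fault | telemetry dropout) ≈ 0.694

Under noisy-OR, P(telemetry dropout | causes) = 1 − (1−0.03)·∏(1−qᵢ) over the active causes.
P(telemetry dropout) = 0.03*0.882*0.738 + 0.6605*0.882*0.262 + 0.68669*0.118*0.738 + 0.890342*0.118*0.262 = 0.019527 + 0.152631 + 0.059800 + 0.027526 = 0.259484
Restricting to configurations with attitude-control fault present: 0.152631 + 0.027526 = 0.180157.
So P(attitude-control fault | telemetry dropout) = 0.180157/0.259484 ≈ 0.694.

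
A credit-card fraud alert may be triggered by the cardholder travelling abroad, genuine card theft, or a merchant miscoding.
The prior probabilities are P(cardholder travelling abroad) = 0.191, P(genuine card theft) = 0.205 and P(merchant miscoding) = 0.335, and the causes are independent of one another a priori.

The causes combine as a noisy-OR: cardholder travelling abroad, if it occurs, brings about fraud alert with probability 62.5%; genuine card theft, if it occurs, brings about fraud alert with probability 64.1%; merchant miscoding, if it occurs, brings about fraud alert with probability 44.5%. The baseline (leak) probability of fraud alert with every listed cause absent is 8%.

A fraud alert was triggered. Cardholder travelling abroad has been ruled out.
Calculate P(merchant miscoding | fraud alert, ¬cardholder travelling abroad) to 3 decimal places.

P(merchant miscoding | fraud alert, ¬cardholder travelling abroad) ≈ 0.583

Under noisy-OR, P(fraud alert | causes) = 1 − (1−0.08)·∏(1−qᵢ) over the active causes.
P(fraud alert | ¬cardholder travelling abroad) = 0.08×0.795×0.665 + 0.4894×0.795×0.335 + 0.66972×0.205×0.665 + 0.816695×0.205×0.335 = 0.042294 + 0.130339 + 0.091300 + 0.056087 = 0.320020
Restricting to configurations with merchant miscoding present: 0.130339 + 0.056087 = 0.186426.
So P(merchant miscoding | fraud alert, ¬cardholder travelling abroad) = 0.186426/0.320020 ≈ 0.583.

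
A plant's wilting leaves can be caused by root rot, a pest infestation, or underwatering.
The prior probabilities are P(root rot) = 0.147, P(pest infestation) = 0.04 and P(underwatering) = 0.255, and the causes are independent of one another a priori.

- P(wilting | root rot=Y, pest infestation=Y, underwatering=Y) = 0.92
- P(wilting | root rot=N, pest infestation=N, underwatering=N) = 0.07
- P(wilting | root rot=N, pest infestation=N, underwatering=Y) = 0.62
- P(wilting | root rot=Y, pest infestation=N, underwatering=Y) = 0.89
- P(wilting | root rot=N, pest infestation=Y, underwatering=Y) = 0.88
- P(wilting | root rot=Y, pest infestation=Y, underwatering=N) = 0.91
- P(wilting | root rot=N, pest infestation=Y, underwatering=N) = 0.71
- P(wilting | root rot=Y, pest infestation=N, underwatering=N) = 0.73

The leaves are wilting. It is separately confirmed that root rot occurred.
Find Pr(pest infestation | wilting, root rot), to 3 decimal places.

Pr(pest infestation | wilting, root rot) ≈ 0.047

Weight on pest infestation=true, given the evidence: 0.027118 + 0.009384 = 0.036502
Denominator P(wilting | root rot): 0.73*0.96*0.745 + 0.89*0.96*0.255 + 0.91*0.04*0.745 + 0.92*0.04*0.255 = 0.776470
P(pest infestation | wilting, root rot) = 0.036502/0.776470 ≈ 0.047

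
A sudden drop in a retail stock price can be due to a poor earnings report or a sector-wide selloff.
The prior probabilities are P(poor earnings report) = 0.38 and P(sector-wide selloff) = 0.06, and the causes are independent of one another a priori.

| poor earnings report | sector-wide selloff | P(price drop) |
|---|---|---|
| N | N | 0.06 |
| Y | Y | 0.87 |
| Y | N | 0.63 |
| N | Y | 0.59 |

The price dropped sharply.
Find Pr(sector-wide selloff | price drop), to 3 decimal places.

Sum P(price drop|·) weighted by the priors over the 4 (poor earnings report, sector-wide selloff) configurations:
  P(price drop) = 0.06·0.62·0.94 + 0.59·0.62·0.06 + 0.63·0.38·0.94 + 0.87·0.38·0.06
        = 0.034968 + 0.021948 + 0.225036 + 0.019836 = 0.301788
Keeping only the sector-wide selloff-present terms gives 0.041784, so
  P(sector-wide selloff | price drop) = 0.041784 / 0.301788 ≈ 0.138

Pr(sector-wide selloff | price drop) ≈ 0.138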